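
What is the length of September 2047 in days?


September 2047

30 days


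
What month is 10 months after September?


September is month 9
9 + 10 = 19; wrap: 19 - 12 = 7

July


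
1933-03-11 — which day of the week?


Date: March 11, 1933
Anchor: Jan 1, 1933. With p = 1933 - 1 = 1932: (p + p//4 - p//100 + p//400) mod 7 = (1932 + 483 - 19 + 4) mod 7 = 2400 mod 7 = 6 -> Sunday (Mon=0 ... Sun=6)
Days before March (Jan-Feb): 59; offset = 59 + 11 - 1 = 69
Weekday index = (6 + 69) mod 7 = 5

Day of the week: Saturday


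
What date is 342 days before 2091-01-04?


Start: 2091-01-04, subtract 342 days
Back 4 days from January 4 reaches December 31, 2090 -> 338 left
December 2090 has 31 days -> back to November 30, 2090 -> 307 left
November 2090 has 30 days -> back to October 31, 2090 -> 277 left
October 2090 has 31 days -> back to September 30, 2090 -> 246 left
September 2090 has 30 days -> back to August 31, 2090 -> 216 left
August 2090 has 31 days -> back to July 31, 2090 -> 185 left
July 2090 has 31 days -> back to June 30, 2090 -> 154 left
June 2090 has 30 days -> back to May 31, 2090 -> 124 left
May 2090 has 31 days -> back to April 30, 2090 -> 93 left
April 2090 has 30 days -> back to March 31, 2090 -> 63 left
March 2090 has 31 days -> back to February 28, 2090 -> 32 left
February 2090 has 28 days -> back to January 31, 2090 -> 4 left
January 2090: 31 - 4 = 27 -> lands on January 27

Result: 2090-01-27


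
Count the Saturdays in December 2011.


December 2011 has 31 days
Anchor: Jan 1, 2011. With p = 2011 - 1 = 2010: (p + p//4 - p//100 + p//400) mod 7 = (2010 + 502 - 20 + 5) mod 7 = 2497 mod 7 = 5 -> Saturday (Mon=0 ... Sun=6)
Days before December (Jan-Nov): 334; December 1 index = (5 + 334) mod 7 = 3 -> Thursday
First Saturday is December 3
Saturdays: 3, 10, 17, 24, 31

5 Saturdays


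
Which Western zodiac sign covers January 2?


Date: January 2
Conventional tropical zodiac dates: Capricorn from December 22 onward; Aquarius starts January 20
January 2 falls within the Capricorn range

Capricorn


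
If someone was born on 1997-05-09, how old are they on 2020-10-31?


Birth: 1997-05-09
Reference: 2020-10-31
Year difference: 2020 - 1997 = 23

23 years old


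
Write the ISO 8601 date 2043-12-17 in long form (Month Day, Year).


ISO 2043-12-17 parses as year=2043, month=12, day=17
Month 12 -> December

December 17, 2043


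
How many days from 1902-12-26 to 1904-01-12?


From 1902-12-26 to 1904-01-12
1902-12-26: days before December = 31 + 28 + 31 + 30 + 31 + 30 + 31 + 31 + 30 + 31 + 30 = 334 (1902 is not a leap year); day of year = 334 + 26 = 360
1904-01-12: day of year = 12
Rest of 1902: 365 - 360 = 5
Full years 1903 (365): 365
Total = 5 + 365 + 12 = 382

382 days


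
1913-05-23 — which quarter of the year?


Month: May (month 5)
Q1: Jan-Mar, Q2: Apr-Jun, Q3: Jul-Sep, Q4: Oct-Dec

Q2


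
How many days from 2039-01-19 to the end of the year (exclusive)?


Day of year: 19 of 365
Remaining = 365 - 19

346 days


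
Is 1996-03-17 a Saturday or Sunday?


Anchor: Jan 1, 1996. With p = 1996 - 1 = 1995: (p + p//4 - p//100 + p//400) mod 7 = (1995 + 498 - 19 + 4) mod 7 = 2478 mod 7 = 0 -> Monday (Mon=0 ... Sun=6)
Day of year: 77; offset = 76
Weekday index = (0 + 76) mod 7 = 6 -> Sunday
Weekend days: Saturday, Sunday

Yes


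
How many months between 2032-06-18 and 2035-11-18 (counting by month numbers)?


From June 2032 to November 2035
3 years * 12 = 36 months, plus 5 months = 41

41 months


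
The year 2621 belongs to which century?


Century = (year - 1) // 100 + 1
= (2621 - 1) // 100 + 1
= 2620 // 100 + 1
= 26 + 1

27th century


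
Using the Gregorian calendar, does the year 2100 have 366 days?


Gregorian leap year rule: divisible by 4, but not by 100, unless also by 400.
2100 is divisible by 100 but not 400 -> not a leap year

No


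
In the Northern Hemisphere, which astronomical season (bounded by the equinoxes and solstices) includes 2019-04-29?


Date: April 29
Astronomical Spring (approx.; exact equinox/solstice day varies by year): March 20 to June 20
April 29 falls within the Spring window

Spring


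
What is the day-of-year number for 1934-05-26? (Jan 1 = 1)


Date: May 26, 1934
Days in months 1 through 4: 120
Plus 26 days in May

Day of year: 146


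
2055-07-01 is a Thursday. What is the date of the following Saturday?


Current: Thursday
Target: Saturday
Days ahead: 2

Next Saturday: 2055-07-03


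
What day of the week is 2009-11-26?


Date: November 26, 2009
Anchor: Jan 1, 2009. With p = 2009 - 1 = 2008: (p + p//4 - p//100 + p//400) mod 7 = (2008 + 502 - 20 + 5) mod 7 = 2495 mod 7 = 3 -> Thursday (Mon=0 ... Sun=6)
Days before November (Jan-Oct): 304; offset = 304 + 26 - 1 = 329
Weekday index = (3 + 329) mod 7 = 3

Day of the week: Thursday


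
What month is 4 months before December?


December is month 12
12 - 4 = 8

August


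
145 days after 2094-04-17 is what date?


Start: 2094-04-17, add 145 days
April 2094 has 30 days: 30 - 17 = 13 days to April 30 -> 132 left
May 2094 has 31 days -> 101 left
June 2094 has 30 days -> 71 left
July 2094 has 31 days -> 40 left
August 2094 has 31 days -> 9 left
September 2094: 9 <= 30 -> lands on September 9

Result: 2094-09-09


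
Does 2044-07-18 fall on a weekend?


Anchor: Jan 1, 2044. With p = 2044 - 1 = 2043: (p + p//4 - p//100 + p//400) mod 7 = (2043 + 510 - 20 + 5) mod 7 = 2538 mod 7 = 4 -> Friday (Mon=0 ... Sun=6)
Day of year: 200; offset = 199
Weekday index = (4 + 199) mod 7 = 0 -> Monday
Weekend days: Saturday, Sunday

No


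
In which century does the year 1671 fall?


Century = (year - 1) // 100 + 1
= (1671 - 1) // 100 + 1
= 1670 // 100 + 1
= 16 + 1

17th century


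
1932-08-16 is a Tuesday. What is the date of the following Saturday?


Current: Tuesday
Target: Saturday
Days ahead: 4

Next Saturday: 1932-08-20


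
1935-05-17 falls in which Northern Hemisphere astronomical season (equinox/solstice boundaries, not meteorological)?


Date: May 17
Astronomical Spring (approx.; exact equinox/solstice day varies by year): March 20 to June 20
May 17 falls within the Spring window

Spring


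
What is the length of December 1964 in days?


December 1964

31 days


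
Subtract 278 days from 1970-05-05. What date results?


Start: 1970-05-05, subtract 278 days
Back 5 days from May 5 reaches April 30, 1970 -> 273 left
April 1970 has 30 days -> back to March 31, 1970 -> 243 left
March 1970 has 31 days -> back to February 28, 1970 -> 212 left
February 1970 has 28 days -> back to January 31, 1970 -> 184 left
January 1970 has 31 days -> back to December 31, 1969 -> 153 left
December 1969 has 31 days -> back to November 30, 1969 -> 122 left
November 1969 has 30 days -> back to October 31, 1969 -> 92 left
October 1969 has 31 days -> back to September 30, 1969 -> 61 left
September 1969 has 30 days -> back to August 31, 1969 -> 31 left
August 1969 has 31 days -> back to July 31, 1969 -> 0 left
July 1969: 31 - 0 = 31 -> lands on July 31

Result: 1969-07-31


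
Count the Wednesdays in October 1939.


October 1939 has 31 days
Anchor: Jan 1, 1939. With p = 1939 - 1 = 1938: (p + p//4 - p//100 + p//400) mod 7 = (1938 + 484 - 19 + 4) mod 7 = 2407 mod 7 = 6 -> Sunday (Mon=0 ... Sun=6)
Days before October (Jan-Sep): 273; October 1 index = (6 + 273) mod 7 = 6 -> Sunday
First Wednesday is October 4
Wednesdays: 4, 11, 18, 25

4 Wednesdays


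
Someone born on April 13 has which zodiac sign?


Date: April 13
Conventional tropical zodiac dates: Aries from March 21 onward; Taurus starts April 20
April 13 falls within the Aries range

Aries


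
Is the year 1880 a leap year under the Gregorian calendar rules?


Gregorian leap year rule: divisible by 4, but not by 100, unless also by 400.
1880 is divisible by 4 but not 100 -> leap year

Yes


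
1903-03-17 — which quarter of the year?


Month: March (month 3)
Q1: Jan-Mar, Q2: Apr-Jun, Q3: Jul-Sep, Q4: Oct-Dec

Q1


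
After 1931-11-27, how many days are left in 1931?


Day of year: 331 of 365
Remaining = 365 - 331

34 days


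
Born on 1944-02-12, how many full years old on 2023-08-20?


Birth: 1944-02-12
Reference: 2023-08-20
Year difference: 2023 - 1944 = 79

79 years old


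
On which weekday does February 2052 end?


February 2052 has 29 days
Anchor: Jan 1, 2052. With p = 2052 - 1 = 2051: (p + p//4 - p//100 + p//400) mod 7 = (2051 + 512 - 20 + 5) mod 7 = 2548 mod 7 = 0 -> Monday (Mon=0 ... Sun=6)
Days before February (Jan): 31; February 1 index = (0 + 31) mod 7 = 3 -> Thursday
Last day offset: 29 - 1 = 28 days
Weekday index = (3 + 28) mod 7 = 3

Thursday, February 29


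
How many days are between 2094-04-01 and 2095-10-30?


From 2094-04-01 to 2095-10-30
2094-04-01: days before April = 31 + 28 + 31 = 90 (2094 is not a leap year); day of year = 90 + 1 = 91
2095-10-30: days before October = 31 + 28 + 31 + 30 + 31 + 30 + 31 + 31 + 30 = 273 (2095 is not a leap year); day of year = 273 + 30 = 303
Rest of 2094: 365 - 91 = 274
Total = 274 + 303 = 577

577 days


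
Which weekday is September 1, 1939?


Target: September 1, 1939
Anchor: Jan 1, 1939. With p = 1939 - 1 = 1938: (p + p//4 - p//100 + p//400) mod 7 = (1938 + 484 - 19 + 4) mod 7 = 2407 mod 7 = 6 -> Sunday (Mon=0 ... Sun=6)
Days before September (Jan-Aug): 243 days
Weekday index = (6 + 243) mod 7 = 4

Friday


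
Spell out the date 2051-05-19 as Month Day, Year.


ISO 2051-05-19 parses as year=2051, month=05, day=19
Month 5 -> May

May 19, 2051


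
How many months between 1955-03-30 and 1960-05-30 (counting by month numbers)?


From March 1955 to May 1960
5 years * 12 = 60 months, plus 2 months = 62

62 months


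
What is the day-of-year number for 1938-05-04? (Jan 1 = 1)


Date: May 4, 1938
Days in months 1 through 4: 120
Plus 4 days in May

Day of year: 124


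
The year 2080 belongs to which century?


Century = (year - 1) // 100 + 1
= (2080 - 1) // 100 + 1
= 2079 // 100 + 1
= 20 + 1

21st century


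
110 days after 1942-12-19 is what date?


Start: 1942-12-19, add 110 days
December 1942 has 31 days: 31 - 19 = 12 days to December 31 -> 98 left
January 1943 has 31 days -> 67 left
February 1943 has 28 days -> 39 left
March 1943 has 31 days -> 8 left
April 1943: 8 <= 30 -> lands on April 8

Result: 1943-04-08


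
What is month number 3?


Month 3 of 12

March


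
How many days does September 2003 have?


September 2003

30 days


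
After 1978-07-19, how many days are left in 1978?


Day of year: 200 of 365
Remaining = 365 - 200

165 days


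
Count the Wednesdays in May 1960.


May 1960 has 31 days
Anchor: Jan 1, 1960. With p = 1960 - 1 = 1959: (p + p//4 - p//100 + p//400) mod 7 = (1959 + 489 - 19 + 4) mod 7 = 2433 mod 7 = 4 -> Friday (Mon=0 ... Sun=6)
Days before May (Jan-Apr): 121; May 1 index = (4 + 121) mod 7 = 6 -> Sunday
First Wednesday is May 4
Wednesdays: 4, 11, 18, 25

4 Wednesdays


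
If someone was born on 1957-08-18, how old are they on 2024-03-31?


Birth: 1957-08-18
Reference: 2024-03-31
Year difference: 2024 - 1957 = 67
Birthday not yet reached in 2024, subtract 1

66 years old


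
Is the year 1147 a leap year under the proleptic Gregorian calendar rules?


Gregorian leap year rule: divisible by 4, but not by 100, unless also by 400.
1147 is not divisible by 4 -> not a leap year

No


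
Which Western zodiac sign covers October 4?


Date: October 4
Conventional tropical zodiac dates: Libra from September 23 onward; Scorpio starts October 23
October 4 falls within the Libra range

Libra


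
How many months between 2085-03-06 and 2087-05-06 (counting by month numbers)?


From March 2085 to May 2087
2 years * 12 = 24 months, plus 2 months = 26

26 months


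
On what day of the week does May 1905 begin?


Target: May 1, 1905
Anchor: Jan 1, 1905. With p = 1905 - 1 = 1904: (p + p//4 - p//100 + p//400) mod 7 = (1904 + 476 - 19 + 4) mod 7 = 2365 mod 7 = 6 -> Sunday (Mon=0 ... Sun=6)
Days before May (Jan-Apr): 120 days
Weekday index = (6 + 120) mod 7 = 0

Monday


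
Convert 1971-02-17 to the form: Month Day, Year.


ISO 1971-02-17 parses as year=1971, month=02, day=17
Month 2 -> February

February 17, 1971


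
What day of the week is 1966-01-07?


Date: January 7, 1966
Anchor: Jan 1, 1966. With p = 1966 - 1 = 1965: (p + p//4 - p//100 + p//400) mod 7 = (1965 + 491 - 19 + 4) mod 7 = 2441 mod 7 = 5 -> Saturday (Mon=0 ... Sun=6)
Days into year = 7 - 1 = 6
Weekday index = (5 + 6) mod 7 = 4

Day of the week: Friday


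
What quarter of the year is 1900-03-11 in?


Month: March (month 3)
Q1: Jan-Mar, Q2: Apr-Jun, Q3: Jul-Sep, Q4: Oct-Dec

Q1


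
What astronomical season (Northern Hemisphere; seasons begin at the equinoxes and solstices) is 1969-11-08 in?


Date: November 8
Astronomical Autumn (approx.; exact equinox/solstice day varies by year): September 22 to December 20
November 8 falls within the Autumn window

Autumn


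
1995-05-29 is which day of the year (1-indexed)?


Date: May 29, 1995
Days in months 1 through 4: 120
Plus 29 days in May

Day of year: 149


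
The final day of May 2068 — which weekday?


May 2068 has 31 days
Anchor: Jan 1, 2068. With p = 2068 - 1 = 2067: (p + p//4 - p//100 + p//400) mod 7 = (2067 + 516 - 20 + 5) mod 7 = 2568 mod 7 = 6 -> Sunday (Mon=0 ... Sun=6)
Days before May (Jan-Apr): 121; May 1 index = (6 + 121) mod 7 = 1 -> Tuesday
Last day offset: 31 - 1 = 30 days
Weekday index = (1 + 30) mod 7 = 3

Thursday, May 31


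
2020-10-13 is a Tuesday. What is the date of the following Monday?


Current: Tuesday
Target: Monday
Days ahead: 6

Next Monday: 2020-10-19


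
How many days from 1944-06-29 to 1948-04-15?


From 1944-06-29 to 1948-04-15
1944-06-29: days before June = 31 + 29 + 31 + 30 + 31 = 152 (1944 is a leap year); day of year = 152 + 29 = 181
1948-04-15: days before April = 31 + 29 + 31 = 91 (1948 is a leap year); day of year = 91 + 15 = 106
Rest of 1944: 366 - 181 = 185
Full years 1945 (365), 1946 (365), 1947 (365): 1095
Total = 185 + 1095 + 106 = 1386

1386 days


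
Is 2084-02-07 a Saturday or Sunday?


Anchor: Jan 1, 2084. With p = 2084 - 1 = 2083: (p + p//4 - p//100 + p//400) mod 7 = (2083 + 520 - 20 + 5) mod 7 = 2588 mod 7 = 5 -> Saturday (Mon=0 ... Sun=6)
Day of year: 38; offset = 37
Weekday index = (5 + 37) mod 7 = 0 -> Monday
Weekend days: Saturday, Sunday

No


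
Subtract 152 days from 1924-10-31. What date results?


Start: 1924-10-31, subtract 152 days
Back 31 days from October 31 reaches September 30, 1924 -> 121 left
September 1924 has 30 days -> back to August 31, 1924 -> 91 left
August 1924 has 31 days -> back to July 31, 1924 -> 60 left
July 1924 has 31 days -> back to June 30, 1924 -> 29 left
June 1924: 30 - 29 = 1 -> lands on June 1

Result: 1924-06-01


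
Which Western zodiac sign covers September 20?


Date: September 20
Conventional tropical zodiac dates: Virgo from August 23 onward; Libra starts September 23
September 20 falls within the Virgo range

Virgo


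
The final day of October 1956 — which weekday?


October 1956 has 31 days
Anchor: Jan 1, 1956. With p = 1956 - 1 = 1955: (p + p//4 - p//100 + p//400) mod 7 = (1955 + 488 - 19 + 4) mod 7 = 2428 mod 7 = 6 -> Sunday (Mon=0 ... Sun=6)
Days before October (Jan-Sep): 274; October 1 index = (6 + 274) mod 7 = 0 -> Monday
Last day offset: 31 - 1 = 30 days
Weekday index = (0 + 30) mod 7 = 2

Wednesday, October 31


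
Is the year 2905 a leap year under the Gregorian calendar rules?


Gregorian leap year rule: divisible by 4, but not by 100, unless also by 400.
2905 is not divisible by 4 -> not a leap year

No


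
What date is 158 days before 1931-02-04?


Start: 1931-02-04, subtract 158 days
Back 4 days from February 4 reaches January 31, 1931 -> 154 left
January 1931 has 31 days -> back to December 31, 1930 -> 123 left
December 1930 has 31 days -> back to November 30, 1930 -> 92 left
November 1930 has 30 days -> back to October 31, 1930 -> 62 left
October 1930 has 31 days -> back to September 30, 1930 -> 31 left
September 1930 has 30 days -> back to August 31, 1930 -> 1 left
August 1930: 31 - 1 = 30 -> lands on August 30

Result: 1930-08-30


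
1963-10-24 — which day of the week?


Date: October 24, 1963
Anchor: Jan 1, 1963. With p = 1963 - 1 = 1962: (p + p//4 - p//100 + p//400) mod 7 = (1962 + 490 - 19 + 4) mod 7 = 2437 mod 7 = 1 -> Tuesday (Mon=0 ... Sun=6)
Days before October (Jan-Sep): 273; offset = 273 + 24 - 1 = 296
Weekday index = (1 + 296) mod 7 = 3

Day of the week: Thursday


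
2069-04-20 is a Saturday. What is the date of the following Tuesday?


Current: Saturday
Target: Tuesday
Days ahead: 3

Next Tuesday: 2069-04-23


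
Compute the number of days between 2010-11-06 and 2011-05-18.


From 2010-11-06 to 2011-05-18
2010-11-06: days before November = 31 + 28 + 31 + 30 + 31 + 30 + 31 + 31 + 30 + 31 = 304 (2010 is not a leap year); day of year = 304 + 6 = 310
2011-05-18: days before May = 31 + 28 + 31 + 30 = 120 (2011 is not a leap year); day of year = 120 + 18 = 138
Rest of 2010: 365 - 310 = 55
Total = 55 + 138 = 193

193 days


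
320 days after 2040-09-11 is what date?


Start: 2040-09-11, add 320 days
September 2040 has 30 days: 30 - 11 = 19 days to September 30 -> 301 left
October 2040 has 31 days -> 270 left
November 2040 has 30 days -> 240 left
December 2040 has 31 days -> 209 left
January 2041 has 31 days -> 178 left
February 2041 has 28 days -> 150 left
March 2041 has 31 days -> 119 left
April 2041 has 30 days -> 89 left
May 2041 has 31 days -> 58 left
June 2041 has 30 days -> 28 left
July 2041: 28 <= 31 -> lands on July 28

Result: 2041-07-28


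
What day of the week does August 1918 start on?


Target: August 1, 1918
Anchor: Jan 1, 1918. With p = 1918 - 1 = 1917: (p + p//4 - p//100 + p//400) mod 7 = (1917 + 479 - 19 + 4) mod 7 = 2381 mod 7 = 1 -> Tuesday (Mon=0 ... Sun=6)
Days before August (Jan-Jul): 212 days
Weekday index = (1 + 212) mod 7 = 3

Thursday


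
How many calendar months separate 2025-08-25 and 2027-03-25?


From August 2025 to March 2027
2 years * 12 = 24 months, minus 5 months = 19

19 months


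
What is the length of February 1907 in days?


February 1907 (leap year: no)

28 days


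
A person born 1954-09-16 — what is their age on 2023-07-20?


Birth: 1954-09-16
Reference: 2023-07-20
Year difference: 2023 - 1954 = 69
Birthday not yet reached in 2023, subtract 1

68 years old


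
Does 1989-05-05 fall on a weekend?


Anchor: Jan 1, 1989. With p = 1989 - 1 = 1988: (p + p//4 - p//100 + p//400) mod 7 = (1988 + 497 - 19 + 4) mod 7 = 2470 mod 7 = 6 -> Sunday (Mon=0 ... Sun=6)
Day of year: 125; offset = 124
Weekday index = (6 + 124) mod 7 = 4 -> Friday
Weekend days: Saturday, Sunday

No


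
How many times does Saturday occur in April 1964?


April 1964 has 30 days
Anchor: Jan 1, 1964. With p = 1964 - 1 = 1963: (p + p//4 - p//100 + p//400) mod 7 = (1963 + 490 - 19 + 4) mod 7 = 2438 mod 7 = 2 -> Wednesday (Mon=0 ... Sun=6)
Days before April (Jan-Mar): 91; April 1 index = (2 + 91) mod 7 = 2 -> Wednesday
First Saturday is April 4
Saturdays: 4, 11, 18, 25

4 Saturdays


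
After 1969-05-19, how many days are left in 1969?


Day of year: 139 of 365
Remaining = 365 - 139

226 days


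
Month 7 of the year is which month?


Month 7 of 12

July


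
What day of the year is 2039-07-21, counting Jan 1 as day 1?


Date: July 21, 2039
Days in months 1 through 6: 181
Plus 21 days in July

Day of year: 202


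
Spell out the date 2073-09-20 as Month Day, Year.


ISO 2073-09-20 parses as year=2073, month=09, day=20
Month 9 -> September

September 20, 2073


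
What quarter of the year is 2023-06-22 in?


Month: June (month 6)
Q1: Jan-Mar, Q2: Apr-Jun, Q3: Jul-Sep, Q4: Oct-Dec

Q2


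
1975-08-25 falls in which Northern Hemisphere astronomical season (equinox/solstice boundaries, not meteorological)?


Date: August 25
Astronomical Summer (approx.; exact equinox/solstice day varies by year): June 21 to September 21
August 25 falls within the Summer window

Summer


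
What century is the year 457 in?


Century = (year - 1) // 100 + 1
= (457 - 1) // 100 + 1
= 456 // 100 + 1
= 4 + 1

5th century


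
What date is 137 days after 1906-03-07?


Start: 1906-03-07, add 137 days
March 1906 has 31 days: 31 - 7 = 24 days to March 31 -> 113 left
April 1906 has 30 days -> 83 left
May 1906 has 31 days -> 52 left
June 1906 has 30 days -> 22 left
July 1906: 22 <= 31 -> lands on July 22

Result: 1906-07-22


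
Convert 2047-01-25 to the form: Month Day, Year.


ISO 2047-01-25 parses as year=2047, month=01, day=25
Month 1 -> January

January 25, 2047


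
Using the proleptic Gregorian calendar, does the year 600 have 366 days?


Gregorian leap year rule: divisible by 4, but not by 100, unless also by 400.
600 is divisible by 100 but not 400 -> not a leap year

No


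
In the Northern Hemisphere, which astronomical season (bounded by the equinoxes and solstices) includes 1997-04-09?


Date: April 9
Astronomical Spring (approx.; exact equinox/solstice day varies by year): March 20 to June 20
April 9 falls within the Spring window

Spring


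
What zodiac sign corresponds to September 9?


Date: September 9
Conventional tropical zodiac dates: Virgo from August 23 onward; Libra starts September 23
September 9 falls within the Virgo range

Virgo


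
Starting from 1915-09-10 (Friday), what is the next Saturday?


Current: Friday
Target: Saturday
Days ahead: 1

Next Saturday: 1915-09-11


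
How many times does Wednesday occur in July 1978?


July 1978 has 31 days
Anchor: Jan 1, 1978. With p = 1978 - 1 = 1977: (p + p//4 - p//100 + p//400) mod 7 = (1977 + 494 - 19 + 4) mod 7 = 2456 mod 7 = 6 -> Sunday (Mon=0 ... Sun=6)
Days before July (Jan-Jun): 181; July 1 index = (6 + 181) mod 7 = 5 -> Saturday
First Wednesday is July 5
Wednesdays: 5, 12, 19, 26

4 Wednesdays


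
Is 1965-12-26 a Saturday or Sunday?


Anchor: Jan 1, 1965. With p = 1965 - 1 = 1964: (p + p//4 - p//100 + p//400) mod 7 = (1964 + 491 - 19 + 4) mod 7 = 2440 mod 7 = 4 -> Friday (Mon=0 ... Sun=6)
Day of year: 360; offset = 359
Weekday index = (4 + 359) mod 7 = 6 -> Sunday
Weekend days: Saturday, Sunday

Yes


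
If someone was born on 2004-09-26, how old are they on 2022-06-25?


Birth: 2004-09-26
Reference: 2022-06-25
Year difference: 2022 - 2004 = 18
Birthday not yet reached in 2022, subtract 1

17 years old


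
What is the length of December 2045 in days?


December 2045

31 days


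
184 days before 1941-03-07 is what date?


Start: 1941-03-07, subtract 184 days
Back 7 days from March 7 reaches February 28, 1941 -> 177 left
February 1941 has 28 days -> back to January 31, 1941 -> 149 left
January 1941 has 31 days -> back to December 31, 1940 -> 118 left
December 1940 has 31 days -> back to November 30, 1940 -> 87 left
November 1940 has 30 days -> back to October 31, 1940 -> 57 left
October 1940 has 31 days -> back to September 30, 1940 -> 26 left
September 1940: 30 - 26 = 4 -> lands on September 4

Result: 1940-09-04


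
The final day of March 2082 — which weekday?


March 2082 has 31 days
Anchor: Jan 1, 2082. With p = 2082 - 1 = 2081: (p + p//4 - p//100 + p//400) mod 7 = (2081 + 520 - 20 + 5) mod 7 = 2586 mod 7 = 3 -> Thursday (Mon=0 ... Sun=6)
Days before March (Jan-Feb): 59; March 1 index = (3 + 59) mod 7 = 6 -> Sunday
Last day offset: 31 - 1 = 30 days
Weekday index = (6 + 30) mod 7 = 1

Tuesday, March 31


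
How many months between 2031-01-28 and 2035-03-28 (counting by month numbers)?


From January 2031 to March 2035
4 years * 12 = 48 months, plus 2 months = 50

50 months


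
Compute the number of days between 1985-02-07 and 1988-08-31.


From 1985-02-07 to 1988-08-31
1985-02-07: days before February = 31; day of year = 31 + 7 = 38
1988-08-31: days before August = 31 + 29 + 31 + 30 + 31 + 30 + 31 = 213 (1988 is a leap year); day of year = 213 + 31 = 244
Rest of 1985: 365 - 38 = 327
Full years 1986 (365), 1987 (365): 730
Total = 327 + 730 + 244 = 1301

1301 days


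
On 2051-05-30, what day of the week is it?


Date: May 30, 2051
Anchor: Jan 1, 2051. With p = 2051 - 1 = 2050: (p + p//4 - p//100 + p//400) mod 7 = (2050 + 512 - 20 + 5) mod 7 = 2547 mod 7 = 6 -> Sunday (Mon=0 ... Sun=6)
Days before May (Jan-Apr): 120; offset = 120 + 30 - 1 = 149
Weekday index = (6 + 149) mod 7 = 1

Day of the week: Tuesday


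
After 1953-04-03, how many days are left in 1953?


Day of year: 93 of 365
Remaining = 365 - 93

272 days


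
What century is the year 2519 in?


Century = (year - 1) // 100 + 1
= (2519 - 1) // 100 + 1
= 2518 // 100 + 1
= 25 + 1

26th century


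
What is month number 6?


Month 6 of 12

June


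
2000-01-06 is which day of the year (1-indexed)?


Date: January 6, 2000
No months before January
Plus 6 days in January

Day of year: 6


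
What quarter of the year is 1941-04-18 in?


Month: April (month 4)
Q1: Jan-Mar, Q2: Apr-Jun, Q3: Jul-Sep, Q4: Oct-Dec

Q2


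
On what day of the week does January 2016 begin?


Target: January 1, 2016
Anchor: Jan 1, 2016. With p = 2016 - 1 = 2015: (p + p//4 - p//100 + p//400) mod 7 = (2015 + 503 - 20 + 5) mod 7 = 2503 mod 7 = 4 -> Friday (Mon=0 ... Sun=6)
Offset from anchor: 0 days
Weekday index = (4 + 0) mod 7 = 4

Friday


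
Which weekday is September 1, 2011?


Target: September 1, 2011
Anchor: Jan 1, 2011. With p = 2011 - 1 = 2010: (p + p//4 - p//100 + p//400) mod 7 = (2010 + 502 - 20 + 5) mod 7 = 2497 mod 7 = 5 -> Saturday (Mon=0 ... Sun=6)
Days before September (Jan-Aug): 243 days
Weekday index = (5 + 243) mod 7 = 3

Thursday


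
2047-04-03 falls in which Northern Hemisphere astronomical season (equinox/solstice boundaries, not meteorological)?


Date: April 3
Astronomical Spring (approx.; exact equinox/solstice day varies by year): March 20 to June 20
April 3 falls within the Spring window

Spring


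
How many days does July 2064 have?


July 2064

31 days


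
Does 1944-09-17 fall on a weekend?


Anchor: Jan 1, 1944. With p = 1944 - 1 = 1943: (p + p//4 - p//100 + p//400) mod 7 = (1943 + 485 - 19 + 4) mod 7 = 2413 mod 7 = 5 -> Saturday (Mon=0 ... Sun=6)
Day of year: 261; offset = 260
Weekday index = (5 + 260) mod 7 = 6 -> Sunday
Weekend days: Saturday, Sunday

Yes


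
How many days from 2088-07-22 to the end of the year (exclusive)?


Day of year: 204 of 366
Remaining = 366 - 204

162 days


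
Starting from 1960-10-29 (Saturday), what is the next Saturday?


Current: Saturday
Target: Saturday
Days ahead: 7

Next Saturday: 1960-11-05


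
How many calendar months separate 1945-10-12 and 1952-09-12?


From October 1945 to September 1952
7 years * 12 = 84 months, minus 1 month = 83

83 months


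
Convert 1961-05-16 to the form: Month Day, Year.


ISO 1961-05-16 parses as year=1961, month=05, day=16
Month 5 -> May

May 16, 1961


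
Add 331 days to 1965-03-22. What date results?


Start: 1965-03-22, add 331 days
March 1965 has 31 days: 31 - 22 = 9 days to March 31 -> 322 left
April 1965 has 30 days -> 292 left
May 1965 has 31 days -> 261 left
June 1965 has 30 days -> 231 left
July 1965 has 31 days -> 200 left
August 1965 has 31 days -> 169 left
September 1965 has 30 days -> 139 left
October 1965 has 31 days -> 108 left
November 1965 has 30 days -> 78 left
December 1965 has 31 days -> 47 left
January 1966 has 31 days -> 16 left
February 1966: 16 <= 28 -> lands on February 16

Result: 1966-02-16


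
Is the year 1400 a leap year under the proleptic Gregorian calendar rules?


Gregorian leap year rule: divisible by 4, but not by 100, unless also by 400.
1400 is divisible by 100 but not 400 -> not a leap year

No


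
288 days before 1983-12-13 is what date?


Start: 1983-12-13, subtract 288 days
Back 13 days from December 13 reaches November 30, 1983 -> 275 left
November 1983 has 30 days -> back to October 31, 1983 -> 245 left
October 1983 has 31 days -> back to September 30, 1983 -> 214 left
September 1983 has 30 days -> back to August 31, 1983 -> 184 left
August 1983 has 31 days -> back to July 31, 1983 -> 153 left
July 1983 has 31 days -> back to June 30, 1983 -> 122 left
June 1983 has 30 days -> back to May 31, 1983 -> 92 left
May 1983 has 31 days -> back to April 30, 1983 -> 61 left
April 1983 has 30 days -> back to March 31, 1983 -> 31 left
March 1983 has 31 days -> back to February 28, 1983 -> 0 left
February 1983: 28 - 0 = 28 -> lands on February 28

Result: 1983-02-28


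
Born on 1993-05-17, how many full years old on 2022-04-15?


Birth: 1993-05-17
Reference: 2022-04-15
Year difference: 2022 - 1993 = 29
Birthday not yet reached in 2022, subtract 1

28 years old


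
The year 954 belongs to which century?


Century = (year - 1) // 100 + 1
= (954 - 1) // 100 + 1
= 953 // 100 + 1
= 9 + 1

10th century


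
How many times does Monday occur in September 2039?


September 2039 has 30 days
Anchor: Jan 1, 2039. With p = 2039 - 1 = 2038: (p + p//4 - p//100 + p//400) mod 7 = (2038 + 509 - 20 + 5) mod 7 = 2532 mod 7 = 5 -> Saturday (Mon=0 ... Sun=6)
Days before September (Jan-Aug): 243; September 1 index = (5 + 243) mod 7 = 3 -> Thursday
First Monday is September 5
Mondays: 5, 12, 19, 26

4 Mondays


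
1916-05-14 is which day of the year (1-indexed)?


Date: May 14, 1916
Days in months 1 through 4: 121
Plus 14 days in May

Day of year: 135


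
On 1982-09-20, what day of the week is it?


Date: September 20, 1982
Anchor: Jan 1, 1982. With p = 1982 - 1 = 1981: (p + p//4 - p//100 + p//400) mod 7 = (1981 + 495 - 19 + 4) mod 7 = 2461 mod 7 = 4 -> Friday (Mon=0 ... Sun=6)
Days before September (Jan-Aug): 243; offset = 243 + 20 - 1 = 262
Weekday index = (4 + 262) mod 7 = 0

Day of the week: Monday


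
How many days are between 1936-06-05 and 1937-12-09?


From 1936-06-05 to 1937-12-09
1936-06-05: days before June = 31 + 29 + 31 + 30 + 31 = 152 (1936 is a leap year); day of year = 152 + 5 = 157
1937-12-09: days before December = 31 + 28 + 31 + 30 + 31 + 30 + 31 + 31 + 30 + 31 + 30 = 334 (1937 is not a leap year); day of year = 334 + 9 = 343
Rest of 1936: 366 - 157 = 209
Total = 209 + 343 = 552

552 days


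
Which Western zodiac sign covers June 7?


Date: June 7
Conventional tropical zodiac dates: Gemini from May 21 onward; Cancer starts June 21
June 7 falls within the Gemini range

Gemini


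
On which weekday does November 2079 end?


November 2079 has 30 days
Anchor: Jan 1, 2079. With p = 2079 - 1 = 2078: (p + p//4 - p//100 + p//400) mod 7 = (2078 + 519 - 20 + 5) mod 7 = 2582 mod 7 = 6 -> Sunday (Mon=0 ... Sun=6)
Days before November (Jan-Oct): 304; November 1 index = (6 + 304) mod 7 = 2 -> Wednesday
Last day offset: 30 - 1 = 29 days
Weekday index = (2 + 29) mod 7 = 3

Thursday, November 30


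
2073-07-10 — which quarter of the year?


Month: July (month 7)
Q1: Jan-Mar, Q2: Apr-Jun, Q3: Jul-Sep, Q4: Oct-Dec

Q3


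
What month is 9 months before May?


May is month 5
5 - 9 = -4; wrap: -4 + 12 = 8

August


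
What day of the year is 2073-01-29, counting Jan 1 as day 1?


Date: January 29, 2073
No months before January
Plus 29 days in January

Day of year: 29


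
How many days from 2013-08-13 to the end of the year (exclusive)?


Day of year: 225 of 365
Remaining = 365 - 225

140 days


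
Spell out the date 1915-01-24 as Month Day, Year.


ISO 1915-01-24 parses as year=1915, month=01, day=24
Month 1 -> January

January 24, 1915


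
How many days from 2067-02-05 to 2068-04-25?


From 2067-02-05 to 2068-04-25
2067-02-05: days before February = 31; day of year = 31 + 5 = 36
2068-04-25: days before April = 31 + 29 + 31 = 91 (2068 is a leap year); day of year = 91 + 25 = 116
Rest of 2067: 365 - 36 = 329
Total = 329 + 116 = 445

445 days


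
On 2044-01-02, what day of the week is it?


Date: January 2, 2044
Anchor: Jan 1, 2044. With p = 2044 - 1 = 2043: (p + p//4 - p//100 + p//400) mod 7 = (2043 + 510 - 20 + 5) mod 7 = 2538 mod 7 = 4 -> Friday (Mon=0 ... Sun=6)
Days into year = 2 - 1 = 1
Weekday index = (4 + 1) mod 7 = 5

Day of the week: Saturday


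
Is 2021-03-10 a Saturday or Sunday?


Anchor: Jan 1, 2021. With p = 2021 - 1 = 2020: (p + p//4 - p//100 + p//400) mod 7 = (2020 + 505 - 20 + 5) mod 7 = 2510 mod 7 = 4 -> Friday (Mon=0 ... Sun=6)
Day of year: 69; offset = 68
Weekday index = (4 + 68) mod 7 = 2 -> Wednesday
Weekend days: Saturday, Sunday

No


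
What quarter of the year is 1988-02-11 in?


Month: February (month 2)
Q1: Jan-Mar, Q2: Apr-Jun, Q3: Jul-Sep, Q4: Oct-Dec

Q1


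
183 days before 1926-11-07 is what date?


Start: 1926-11-07, subtract 183 days
Back 7 days from November 7 reaches October 31, 1926 -> 176 left
October 1926 has 31 days -> back to September 30, 1926 -> 145 left
September 1926 has 30 days -> back to August 31, 1926 -> 115 left
August 1926 has 31 days -> back to July 31, 1926 -> 84 left
July 1926 has 31 days -> back to June 30, 1926 -> 53 left
June 1926 has 30 days -> back to May 31, 1926 -> 23 left
May 1926: 31 - 23 = 8 -> lands on May 8

Result: 1926-05-08


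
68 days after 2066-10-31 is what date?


Start: 2066-10-31, add 68 days
October 31 is the last day of October 2066 -> 68 left
November 2066 has 30 days -> 38 left
December 2066 has 31 days -> 7 left
January 2067: 7 <= 31 -> lands on January 7

Result: 2067-01-07


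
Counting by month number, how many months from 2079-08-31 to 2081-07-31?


From August 2079 to July 2081
2 years * 12 = 24 months, minus 1 month = 23

23 months


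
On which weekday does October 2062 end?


October 2062 has 31 days
Anchor: Jan 1, 2062. With p = 2062 - 1 = 2061: (p + p//4 - p//100 + p//400) mod 7 = (2061 + 515 - 20 + 5) mod 7 = 2561 mod 7 = 6 -> Sunday (Mon=0 ... Sun=6)
Days before October (Jan-Sep): 273; October 1 index = (6 + 273) mod 7 = 6 -> Sunday
Last day offset: 31 - 1 = 30 days
Weekday index = (6 + 30) mod 7 = 1

Tuesday, October 31


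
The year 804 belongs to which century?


Century = (year - 1) // 100 + 1
= (804 - 1) // 100 + 1
= 803 // 100 + 1
= 8 + 1

9th century


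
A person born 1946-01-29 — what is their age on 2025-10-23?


Birth: 1946-01-29
Reference: 2025-10-23
Year difference: 2025 - 1946 = 79

79 years old


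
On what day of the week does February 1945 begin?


Target: February 1, 1945
Anchor: Jan 1, 1945. With p = 1945 - 1 = 1944: (p + p//4 - p//100 + p//400) mod 7 = (1944 + 486 - 19 + 4) mod 7 = 2415 mod 7 = 0 -> Monday (Mon=0 ... Sun=6)
Days before February (Jan): 31 days
Weekday index = (0 + 31) mod 7 = 3

Thursday


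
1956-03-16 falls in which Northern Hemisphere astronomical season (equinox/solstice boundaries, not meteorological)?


Date: March 16
Astronomical Winter (approx.; exact equinox/solstice day varies by year): December 21 to March 19
March 16 falls within the Winter window

Winter


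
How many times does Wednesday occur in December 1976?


December 1976 has 31 days
Anchor: Jan 1, 1976. With p = 1976 - 1 = 1975: (p + p//4 - p//100 + p//400) mod 7 = (1975 + 493 - 19 + 4) mod 7 = 2453 mod 7 = 3 -> Thursday (Mon=0 ... Sun=6)
Days before December (Jan-Nov): 335; December 1 index = (3 + 335) mod 7 = 2 -> Wednesday
First Wednesday is December 1
Wednesdays: 1, 8, 15, 22, 29

5 Wednesdays


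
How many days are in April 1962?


April 1962

30 days


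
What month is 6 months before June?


June is month 6
6 - 6 = 0; wrap: 0 + 12 = 12

December


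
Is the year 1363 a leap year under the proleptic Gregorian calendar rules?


Gregorian leap year rule: divisible by 4, but not by 100, unless also by 400.
1363 is not divisible by 4 -> not a leap year

No


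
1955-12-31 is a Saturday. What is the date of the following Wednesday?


Current: Saturday
Target: Wednesday
Days ahead: 4

Next Wednesday: 1956-01-04


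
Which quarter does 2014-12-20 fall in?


Month: December (month 12)
Q1: Jan-Mar, Q2: Apr-Jun, Q3: Jul-Sep, Q4: Oct-Dec

Q4


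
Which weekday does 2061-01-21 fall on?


Date: January 21, 2061
Anchor: Jan 1, 2061. With p = 2061 - 1 = 2060: (p + p//4 - p//100 + p//400) mod 7 = (2060 + 515 - 20 + 5) mod 7 = 2560 mod 7 = 5 -> Saturday (Mon=0 ... Sun=6)
Days into year = 21 - 1 = 20
Weekday index = (5 + 20) mod 7 = 4

Day of the week: Friday


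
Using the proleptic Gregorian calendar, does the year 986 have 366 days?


Gregorian leap year rule: divisible by 4, but not by 100, unless also by 400.
986 is not divisible by 4 -> not a leap year

No


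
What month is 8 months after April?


April is month 4
4 + 8 = 12

December


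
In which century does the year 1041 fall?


Century = (year - 1) // 100 + 1
= (1041 - 1) // 100 + 1
= 1040 // 100 + 1
= 10 + 1

11th century


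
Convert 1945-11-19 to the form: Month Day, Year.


ISO 1945-11-19 parses as year=1945, month=11, day=19
Month 11 -> November

November 19, 1945


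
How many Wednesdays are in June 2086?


June 2086 has 30 days
Anchor: Jan 1, 2086. With p = 2086 - 1 = 2085: (p + p//4 - p//100 + p//400) mod 7 = (2085 + 521 - 20 + 5) mod 7 = 2591 mod 7 = 1 -> Tuesday (Mon=0 ... Sun=6)
Days before June (Jan-May): 151; June 1 index = (1 + 151) mod 7 = 5 -> Saturday
First Wednesday is June 5
Wednesdays: 5, 12, 19, 26

4 Wednesdays


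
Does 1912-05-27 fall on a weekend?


Anchor: Jan 1, 1912. With p = 1912 - 1 = 1911: (p + p//4 - p//100 + p//400) mod 7 = (1911 + 477 - 19 + 4) mod 7 = 2373 mod 7 = 0 -> Monday (Mon=0 ... Sun=6)
Day of year: 148; offset = 147
Weekday index = (0 + 147) mod 7 = 0 -> Monday
Weekend days: Saturday, Sunday

No


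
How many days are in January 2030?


January 2030

31 days


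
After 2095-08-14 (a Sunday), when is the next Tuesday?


Current: Sunday
Target: Tuesday
Days ahead: 2

Next Tuesday: 2095-08-16


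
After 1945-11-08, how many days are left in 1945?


Day of year: 312 of 365
Remaining = 365 - 312

53 days


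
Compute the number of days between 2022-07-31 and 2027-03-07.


From 2022-07-31 to 2027-03-07
2022-07-31: days before July = 31 + 28 + 31 + 30 + 31 + 30 = 181 (2022 is not a leap year); day of year = 181 + 31 = 212
2027-03-07: days before March = 31 + 28 = 59 (2027 is not a leap year); day of year = 59 + 7 = 66
Rest of 2022: 365 - 212 = 153
Full years 2023 (365), 2024 (366), 2025 (365), 2026 (365): 1461
Total = 153 + 1461 + 66 = 1680

1680 days


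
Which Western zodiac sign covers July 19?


Date: July 19
Conventional tropical zodiac dates: Cancer from June 21 onward; Leo starts July 23
July 19 falls within the Cancer range

Cancer


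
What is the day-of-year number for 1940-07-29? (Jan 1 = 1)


Date: July 29, 1940
Days in months 1 through 6: 182
Plus 29 days in July

Day of year: 211


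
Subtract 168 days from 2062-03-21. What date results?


Start: 2062-03-21, subtract 168 days
Back 21 days from March 21 reaches February 28, 2062 -> 147 left
February 2062 has 28 days -> back to January 31, 2062 -> 119 left
January 2062 has 31 days -> back to December 31, 2061 -> 88 left
December 2061 has 31 days -> back to November 30, 2061 -> 57 left
November 2061 has 30 days -> back to October 31, 2061 -> 27 left
October 2061: 31 - 27 = 4 -> lands on October 4

Result: 2061-10-04


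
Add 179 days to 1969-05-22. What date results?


Start: 1969-05-22, add 179 days
May 1969 has 31 days: 31 - 22 = 9 days to May 31 -> 170 left
June 1969 has 30 days -> 140 left
July 1969 has 31 days -> 109 left
August 1969 has 31 days -> 78 left
September 1969 has 30 days -> 48 left
October 1969 has 31 days -> 17 left
November 1969: 17 <= 30 -> lands on November 17

Result: 1969-11-17
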